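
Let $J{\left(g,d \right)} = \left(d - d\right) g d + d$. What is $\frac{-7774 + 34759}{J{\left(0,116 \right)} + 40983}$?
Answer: $\frac{26985}{41099} \approx 0.65659$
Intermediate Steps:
$J{\left(g,d \right)} = d$ ($J{\left(g,d \right)} = 0 g d + d = 0 d + d = 0 + d = d$)
$\frac{-7774 + 34759}{J{\left(0,116 \right)} + 40983} = \frac{-7774 + 34759}{116 + 40983} = \frac{26985}{41099}$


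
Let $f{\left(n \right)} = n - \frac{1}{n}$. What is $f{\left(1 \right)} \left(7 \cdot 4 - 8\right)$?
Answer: $0$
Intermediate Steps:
$f{\left(1 \right)} \left(7 \cdot 4 - 8\right) = \left(1 - 1^{-1}\right) \left(7 \cdot 4 - 8\right) = \left(1 - 1\right) \left(28 - 8\right) = \left(1 - 1\right) 20 = 0 \cdot 20 = 0$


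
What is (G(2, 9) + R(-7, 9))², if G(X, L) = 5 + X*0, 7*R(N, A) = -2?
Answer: 1089/49 ≈ 22.224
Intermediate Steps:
R(N, A) = -2/7 (R(N, A) = (⅐)*(-2) = -2/7)
G(X, L) = 5 (G(X, L) = 5 + 0 = 5)
(G(2, 9) + R(-7, 9))² = (5 - 2/7)² = (33/7)² = 1089/49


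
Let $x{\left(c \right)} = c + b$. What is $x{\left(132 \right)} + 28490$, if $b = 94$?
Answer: $28716$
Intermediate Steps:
$x{\left(c \right)} = 94 + c$ ($x{\left(c \right)} = c + 94 = 94 + c$)
$x{\left(132 \right)} + 28490 = \left(94 + 132\right) + 28490 = 226 + 28490 = 28716$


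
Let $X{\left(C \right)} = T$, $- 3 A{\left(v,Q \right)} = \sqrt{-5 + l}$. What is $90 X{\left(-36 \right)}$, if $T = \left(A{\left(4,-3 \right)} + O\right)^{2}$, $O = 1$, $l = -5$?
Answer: $10 \left(3 - i \sqrt{10}\right)^{2} \approx -10.0 - 189.74 i$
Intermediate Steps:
$A{\left(v,Q \right)} = - \frac{i \sqrt{10}}{3}$ ($A{\left(v,Q \right)} = - \frac{\sqrt{-5 - 5}}{3} = - \frac{\sqrt{-10}}{3} = - \frac{i \sqrt{10}}{3}$)
$T = \left(1 - \frac{i \sqrt{10}}{3}\right)^{2}$ ($T = \left(- \frac{i \sqrt{10}}{3} + 1\right)^{2} = \left(1 - \frac{i \sqrt{10}}{3}\right)^{2} \approx -0.11111 - 2.1082 i$)
$X{\left(C \right)} = \frac{\left(3 - i \sqrt{10}\right)^{2}}{9}$
$90 X{\left(-36 \right)} = 90 \frac{\left(3 - i \sqrt{10}\right)^{2}}{9} = 10 \left(3 - i \sqrt{10}\right)^{2}$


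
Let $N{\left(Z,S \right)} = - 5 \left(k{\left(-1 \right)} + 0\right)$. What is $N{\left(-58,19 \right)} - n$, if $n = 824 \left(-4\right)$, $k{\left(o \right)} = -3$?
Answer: $3311$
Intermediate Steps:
$n = -3296$
$N{\left(Z,S \right)} = 15$ ($N{\left(Z,S \right)} = - 5 \left(-3 + 0\right) = \left(-5\right) \left(-3\right) = 15$)
$N{\left(-58,19 \right)} - n = 15 - -3296 = 15 + 3296 = 3311$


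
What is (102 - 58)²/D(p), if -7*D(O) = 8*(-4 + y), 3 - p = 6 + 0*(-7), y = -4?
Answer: 847/4 ≈ 211.75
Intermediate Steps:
p = -3 (p = 3 - (6 + 0*(-7)) = 3 - (6 + 0) = 3 - 1*6 = 3 - 6 = -3)
D(O) = 64/7 (D(O) = -8*(-4 - 4)/7 = -8*(-8)/7 = -⅐*(-64) = 64/7)
(102 - 58)²/D(p) = (102 - 58)²/(64/7) = 44²*(7/64) = 1936*(7/64) = 847/4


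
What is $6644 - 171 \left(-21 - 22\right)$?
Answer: $13997$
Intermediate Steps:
$6644 - 171 \left(-21 - 22\right) = 6644 - 171 \left(-43\right) = 6644 - -7353 = 6644 + 7353 = 13997$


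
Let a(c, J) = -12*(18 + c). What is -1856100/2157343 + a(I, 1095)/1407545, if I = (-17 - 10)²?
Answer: -2631882697152/3036557352935 ≈ -0.86673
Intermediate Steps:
I = 729 (I = (-27)² = 729)
a(c, J) = -216 - 12*c
-1856100/2157343 + a(I, 1095)/1407545 = -1856100/2157343 + (-216 - 12*729)/1407545 = -1856100*1/2157343 + (-216 - 8748)*(1/1407545) = -1856100/2157343 - 8964*1/1407545 = -1856100/2157343 - 8964/1407545 = -2631882697152/3036557352935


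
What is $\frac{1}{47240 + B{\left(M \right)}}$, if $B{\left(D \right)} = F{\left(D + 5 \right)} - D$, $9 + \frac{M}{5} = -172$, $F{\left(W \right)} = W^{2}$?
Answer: $\frac{1}{858145} \approx 1.1653 \cdot 10^{-6}$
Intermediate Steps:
$M = -905$ ($M = -45 + 5 \left(-172\right) = -45 - 860 = -905$)
$B{\left(D \right)} = \left(5 + D\right)^{2} - D$ ($B{\left(D \right)} = \left(D + 5\right)^{2} - D = \left(5 + D\right)^{2} - D$)
$\frac{1}{47240 + B{\left(M \right)}} = \frac{1}{47240 - \left(-905 - \left(5 - 905\right)^{2}\right)} = \frac{1}{47240 + \left(\left(-900\right)^{2} + 905\right)} = \frac{1}{47240 + \left(810000 + 905\right)} = \frac{1}{47240 + 810905} = \frac{1}{858145}$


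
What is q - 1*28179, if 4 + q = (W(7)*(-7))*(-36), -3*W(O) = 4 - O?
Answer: -27931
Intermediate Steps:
W(O) = -4/3 + O/3 (W(O) = -(4 - O)/3 = -4/3 + O/3)
q = 248 (q = -4 + ((-4/3 + (⅓)*7)*(-7))*(-36) = -4 + ((-4/3 + 7/3)*(-7))*(-36) = -4 + (1*(-7))*(-36) = -4 - 7*(-36) = -4 + 252 = 248)
q - 1*28179 = 248 - 1*28179 = 248 - 28179 = -27931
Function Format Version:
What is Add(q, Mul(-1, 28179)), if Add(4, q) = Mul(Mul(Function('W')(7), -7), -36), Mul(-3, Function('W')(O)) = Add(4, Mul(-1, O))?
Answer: -27931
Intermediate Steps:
Function('W')(O) = Add(Rational(-4, 3), Mul(Rational(1, 3), O)) (Function('W')(O) = Mul(Rational(-1, 3), Add(4, Mul(-1, O))) = Add(Rational(-4, 3), Mul(Rational(1, 3), O)))
q = 248 (q = Add(-4, Mul(Mul(Add(Rational(-4, 3), Mul(Rational(1, 3), 7)), -7), -36)) = Add(-4, Mul(Mul(Add(Rational(-4, 3), Rational(7, 3)), -7), -36)) = Add(-4, Mul(Mul(1, -7), -36)) = Add(-4, Mul(-7, -36)) = Add(-4, 252) = 248)
Add(q, Mul(-1, 28179)) = Add(248, Mul(-1, 28179)) = Add(248, -28179) = -27931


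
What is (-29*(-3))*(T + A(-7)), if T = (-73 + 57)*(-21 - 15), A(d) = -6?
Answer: 49590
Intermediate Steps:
T = 576 (T = -16*(-36) = 576)
(-29*(-3))*(T + A(-7)) = (-29*(-3))*(576 - 6) = 87*570 = 49590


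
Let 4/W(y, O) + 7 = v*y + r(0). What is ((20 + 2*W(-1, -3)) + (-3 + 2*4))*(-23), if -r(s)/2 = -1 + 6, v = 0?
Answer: -9591/17 ≈ -564.18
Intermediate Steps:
r(s) = -10 (r(s) = -2*(-1 + 6) = -2*5 = -10)
W(y, O) = -4/17 (W(y, O) = 4/(-7 + (0*y - 10)) = 4/(-7 + (0 - 10)) = 4/(-7 - 10) = 4/(-17) = 4*(-1/17) = -4/17)
((20 + 2*W(-1, -3)) + (-3 + 2*4))*(-23) = ((20 + 2*(-4/17)) + (-3 + 2*4))*(-23) = ((20 - 8/17) + (-3 + 8))*(-23) = (332/17 + 5)*(-23) = (417/17)*(-23) = -9591/17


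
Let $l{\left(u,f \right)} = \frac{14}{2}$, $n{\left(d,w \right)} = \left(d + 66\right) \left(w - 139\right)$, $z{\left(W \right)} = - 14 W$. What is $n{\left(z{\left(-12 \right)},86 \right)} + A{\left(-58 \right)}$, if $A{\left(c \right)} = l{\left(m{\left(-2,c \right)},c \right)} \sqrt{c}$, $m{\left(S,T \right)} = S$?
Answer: $-12402 + 7 i \sqrt{58} \approx -12402.0 + 53.31 i$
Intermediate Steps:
$n{\left(d,w \right)} = \left(-139 + w\right) \left(66 + d\right)$ ($n{\left(d,w \right)} = \left(66 + d\right) \left(-139 + w\right) = \left(-139 + w\right) \left(66 + d\right)$)
$l{\left(u,f \right)} = 7$ ($l{\left(u,f \right)} = 14 \cdot \frac{1}{2} = 7$)
$A{\left(c \right)} = 7 \sqrt{c}$
$n{\left(z{\left(-12 \right)},86 \right)} + A{\left(-58 \right)} = \left(-9174 - 139 \left(\left(-14\right) \left(-12\right)\right) + 66 \cdot 86 + \left(-14\right) \left(-12\right) 86\right) + 7 \sqrt{-58} = \left(-9174 - 23352 + 5676 + 168 \cdot 86\right) + 7 i \sqrt{58} = \left(-9174 - 23352 + 5676 + 14448\right) + 7 i \sqrt{58} = -12402 + 7 i \sqrt{58}$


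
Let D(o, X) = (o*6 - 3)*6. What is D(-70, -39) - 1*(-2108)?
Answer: -430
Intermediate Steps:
D(o, X) = -18 + 36*o (D(o, X) = (6*o - 3)*6 = (-3 + 6*o)*6 = -18 + 36*o)
D(-70, -39) - 1*(-2108) = (-18 + 36*(-70)) - 1*(-2108) = (-18 - 2520) + 2108 = -2538 + 2108 = -430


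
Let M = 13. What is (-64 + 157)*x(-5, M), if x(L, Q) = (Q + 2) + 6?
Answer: 1953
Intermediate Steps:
x(L, Q) = 8 + Q (x(L, Q) = (2 + Q) + 6 = 8 + Q)
(-64 + 157)*x(-5, M) = (-64 + 157)*(8 + 13) = 93*21 = 1953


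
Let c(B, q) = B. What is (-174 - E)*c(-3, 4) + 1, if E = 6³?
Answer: 1171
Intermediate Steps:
E = 216
(-174 - E)*c(-3, 4) + 1 = (-174 - 1*216)*(-3) + 1 = (-174 - 216)*(-3) + 1 = -390*(-3) + 1 = 1170 + 1 = 1171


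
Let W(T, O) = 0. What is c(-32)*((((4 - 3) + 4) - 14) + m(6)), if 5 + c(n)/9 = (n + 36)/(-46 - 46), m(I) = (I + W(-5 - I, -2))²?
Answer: -28188/23 ≈ -1225.6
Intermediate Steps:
m(I) = I² (m(I) = (I + 0)² = I²)
c(n) = -1116/23 - 9*n/92 (c(n) = -45 + 9*((n + 36)/(-46 - 46)) = -45 + 9*((36 + n)/(-92)) = -45 + 9*((36 + n)*(-1/92)) = -45 + 9*(-9/23 - n/92) = -45 + (-81/23 - 9*n/92) = -1116/23 - 9*n/92)
c(-32)*((((4 - 3) + 4) - 14) + m(6)) = (-1116/23 - 9/92*(-32))*((((4 - 3) + 4) - 14) + 6²) = (-1116/23 + 72/23)*(((1 + 4) - 14) + 36) = -1044*((5 - 14) + 36)/23 = -1044*(-9 + 36)/23 = -1044/23*27 = -28188/23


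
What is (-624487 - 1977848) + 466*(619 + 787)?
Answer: -1947139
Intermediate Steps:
(-624487 - 1977848) + 466*(619 + 787) = -2602335 + 466*1406 = -2602335 + 655196 = -1947139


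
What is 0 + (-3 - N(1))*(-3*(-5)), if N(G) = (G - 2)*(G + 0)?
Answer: -30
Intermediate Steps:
N(G) = G*(-2 + G) (N(G) = (-2 + G)*G = G*(-2 + G))
0 + (-3 - N(1))*(-3*(-5)) = 0 + (-3 - (-2 + 1))*(-3*(-5)) = 0 + (-3 - (-1))*15 = 0 + (-3 - 1*(-1))*15 = 0 + (-3 + 1)*15 = 0 - 2*15 = 0 - 30 = -30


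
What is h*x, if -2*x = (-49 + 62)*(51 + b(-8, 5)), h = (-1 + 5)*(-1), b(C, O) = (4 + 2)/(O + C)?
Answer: 1274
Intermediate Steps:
b(C, O) = 6/(C + O)
h = -4 (h = 4*(-1) = -4)
x = -637/2 (x = -(-49 + 62)*(51 + 6/(-8 + 5))/2 = -13*(51 + 6/(-3))/2 = -13*(51 + 6*(-⅓))/2 = -13*(51 - 2)/2 = -13*49/2 = -½*637 = -637/2 ≈ -318.50)
h*x = -4*(-637/2) = 1274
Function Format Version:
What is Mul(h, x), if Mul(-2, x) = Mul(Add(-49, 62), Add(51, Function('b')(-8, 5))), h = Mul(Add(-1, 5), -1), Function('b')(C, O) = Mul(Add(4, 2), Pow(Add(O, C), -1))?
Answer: 1274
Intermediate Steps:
Function('b')(C, O) = Mul(6, Pow(Add(C, O), -1))
h = -4 (h = Mul(4, -1) = -4)
x = Rational(-637, 2) (x = Mul(Rational(-1, 2), Mul(Add(-49, 62), Add(51, Mul(6, Pow(Add(-8, 5), -1))))) = Mul(Rational(-1, 2), Mul(13, Add(51, Mul(6, Pow(-3, -1))))) = Mul(Rational(-1, 2), Mul(13, Add(51, Mul(6, Rational(-1, 3))))) = Mul(Rational(-1, 2), Mul(13, Add(51, -2))) = Mul(Rational(-1, 2), Mul(13, 49)) = Mul(Rational(-1, 2), 637) = Rational(-637, 2) ≈ -318.50)
Mul(h, x) = Mul(-4, Rational(-637, 2)) = 1274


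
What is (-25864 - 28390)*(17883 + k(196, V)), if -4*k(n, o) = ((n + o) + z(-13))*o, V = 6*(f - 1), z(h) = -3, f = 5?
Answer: -899585574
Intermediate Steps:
V = 24 (V = 6*(5 - 1) = 6*4 = 24)
k(n, o) = -o*(-3 + n + o)/4 (k(n, o) = -((n + o) - 3)*o/4 = -(-3 + n + o)*o/4 = -o*(-3 + n + o)/4)
(-25864 - 28390)*(17883 + k(196, V)) = (-25864 - 28390)*(17883 + (¼)*24*(3 - 1*196 - 1*24)) = -54254*(17883 + (¼)*24*(3 - 196 - 24)) = -54254*(17883 + (¼)*24*(-217)) = -54254*(17883 - 1302) = -54254*16581 = -899585574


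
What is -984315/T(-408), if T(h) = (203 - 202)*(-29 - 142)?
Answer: 328105/57 ≈ 5756.2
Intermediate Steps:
T(h) = -171 (T(h) = 1*(-171) = -171)
-984315/T(-408) = -984315/(-171) = -984315*(-1/171) = 328105/57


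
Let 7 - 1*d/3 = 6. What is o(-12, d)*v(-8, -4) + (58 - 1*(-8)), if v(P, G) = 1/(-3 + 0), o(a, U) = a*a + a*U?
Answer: 30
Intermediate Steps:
d = 3 (d = 21 - 3*6 = 21 - 18 = 3)
o(a, U) = a² + U*a
v(P, G) = -⅓ (v(P, G) = 1/(-3) = -⅓)
o(-12, d)*v(-8, -4) + (58 - 1*(-8)) = -12*(3 - 12)*(-⅓) + (58 - 1*(-8)) = -12*(-9)*(-⅓) + (58 + 8) = 108*(-⅓) + 66 = -36 + 66 = 30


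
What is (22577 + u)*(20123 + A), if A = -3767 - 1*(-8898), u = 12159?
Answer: 877222944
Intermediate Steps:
A = 5131 (A = -3767 + 8898 = 5131)
(22577 + u)*(20123 + A) = (22577 + 12159)*(20123 + 5131) = 34736*25254 = 877222944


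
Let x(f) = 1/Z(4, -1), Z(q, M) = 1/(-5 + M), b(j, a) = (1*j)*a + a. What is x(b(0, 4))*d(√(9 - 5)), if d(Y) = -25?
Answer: 150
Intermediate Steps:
b(j, a) = a + a*j (b(j, a) = j*a + a = a*j + a = a + a*j)
x(f) = -6 (x(f) = 1/(1/(-5 - 1)) = 1/(1/(-6)) = 1/(-⅙) = -6)
x(b(0, 4))*d(√(9 - 5)) = -6*(-25) = 150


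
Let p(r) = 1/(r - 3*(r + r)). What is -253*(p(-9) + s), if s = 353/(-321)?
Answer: 1312564/4815 ≈ 272.60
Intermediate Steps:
p(r) = -1/(5*r) (p(r) = 1/(r - 6*r) = 1/(-5*r) = -1/(5*r))
s = -353/321 (s = 353*(-1/321) = -353/321 ≈ -1.0997)
-253*(p(-9) + s) = -253*(-⅕/(-9) - 353/321) = -253*(-⅕*(-⅑) - 353/321) = -253*(1/45 - 353/321) = -253*(-5188/4815) = 1312564/4815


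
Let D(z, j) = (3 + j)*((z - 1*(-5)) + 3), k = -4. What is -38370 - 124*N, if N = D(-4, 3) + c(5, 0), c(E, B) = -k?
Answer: -41842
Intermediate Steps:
c(E, B) = 4 (c(E, B) = -1*(-4) = 4)
D(z, j) = (3 + j)*(8 + z) (D(z, j) = (3 + j)*((z + 5) + 3) = (3 + j)*((5 + z) + 3) = (3 + j)*(8 + z))
N = 28 (N = (24 + 3*(-4) + 8*3 + 3*(-4)) + 4 = (24 - 12 + 24 - 12) + 4 = 24 + 4 = 28)
-38370 - 124*N = -38370 - 124*28 = -38370 - 1*3472 = -38370 - 3472 = -41842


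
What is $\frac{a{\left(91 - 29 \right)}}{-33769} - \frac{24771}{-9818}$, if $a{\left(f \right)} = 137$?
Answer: $\frac{835146833}{331544042} \approx 2.519$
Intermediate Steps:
$\frac{a{\left(91 - 29 \right)}}{-33769} - \frac{24771}{-9818} = \frac{137}{-33769} - \frac{24771}{-9818} = 137 \left(- \frac{1}{33769}\right) - - \frac{24771}{9818} = - \frac{137}{33769} + \frac{24771}{9818} = \frac{835146833}{331544042}$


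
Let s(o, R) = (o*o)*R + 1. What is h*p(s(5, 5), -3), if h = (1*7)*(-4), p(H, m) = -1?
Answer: 28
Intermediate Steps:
s(o, R) = 1 + R*o² (s(o, R) = o²*R + 1 = R*o² + 1 = 1 + R*o²)
h = -28 (h = 7*(-4) = -28)
h*p(s(5, 5), -3) = -28*(-1) = 28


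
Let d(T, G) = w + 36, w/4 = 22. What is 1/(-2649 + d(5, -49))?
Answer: -1/2525 ≈ -0.00039604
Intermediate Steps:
w = 88 (w = 4*22 = 88)
d(T, G) = 124 (d(T, G) = 88 + 36 = 124)
1/(-2649 + d(5, -49)) = 1/(-2649 + 124) = 1/(-2525) = -1/2525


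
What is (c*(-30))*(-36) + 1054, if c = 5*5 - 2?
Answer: 25894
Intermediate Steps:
c = 23 (c = 25 - 2 = 23)
(c*(-30))*(-36) + 1054 = (23*(-30))*(-36) + 1054 = -690*(-36) + 1054 = 24840 + 1054 = 25894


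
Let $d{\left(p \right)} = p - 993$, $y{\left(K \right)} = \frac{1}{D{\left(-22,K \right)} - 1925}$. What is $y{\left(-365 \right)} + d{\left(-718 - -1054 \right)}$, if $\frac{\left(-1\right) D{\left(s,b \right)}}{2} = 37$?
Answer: $- \frac{1313344}{1999} \approx -657.0$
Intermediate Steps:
$D{\left(s,b \right)} = -74$ ($D{\left(s,b \right)} = \left(-2\right) 37 = -74$)
$y{\left(K \right)} = - \frac{1}{1999}$ ($y{\left(K \right)} = \frac{1}{-74 - 1925} = \frac{1}{-1999} = - \frac{1}{1999}$)
$d{\left(p \right)} = -993 + p$ ($d{\left(p \right)} = p - 993 = -993 + p$)
$y{\left(-365 \right)} + d{\left(-718 - -1054 \right)} = - \frac{1}{1999} - 657 = - \frac{1313344}{1999}$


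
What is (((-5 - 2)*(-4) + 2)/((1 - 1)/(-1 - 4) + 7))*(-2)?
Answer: -60/7 ≈ -8.5714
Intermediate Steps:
(((-5 - 2)*(-4) + 2)/((1 - 1)/(-1 - 4) + 7))*(-2) = ((-7*(-4) + 2)/(0/(-5) + 7))*(-2) = ((28 + 2)/(0*(-⅕) + 7))*(-2) = (30/(0 + 7))*(-2) = (30/7)*(-2) = -60/7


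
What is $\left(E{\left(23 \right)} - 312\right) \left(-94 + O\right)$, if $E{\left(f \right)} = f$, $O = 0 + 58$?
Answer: $10404$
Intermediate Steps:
$O = 58$
$\left(E{\left(23 \right)} - 312\right) \left(-94 + O\right) = \left(23 - 312\right) \left(-94 + 58\right) = \left(-289\right) \left(-36\right) = 10404$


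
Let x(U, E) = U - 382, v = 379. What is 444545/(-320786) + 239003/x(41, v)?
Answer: -76820406203/109388026 ≈ -702.27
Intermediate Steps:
x(U, E) = -382 + U
444545/(-320786) + 239003/x(41, v) = 444545/(-320786) + 239003/(-382 + 41) = 444545*(-1/320786) + 239003/(-341) = -444545/320786 + 239003*(-1/341) = -444545/320786 - 239003/341 = -76820406203/109388026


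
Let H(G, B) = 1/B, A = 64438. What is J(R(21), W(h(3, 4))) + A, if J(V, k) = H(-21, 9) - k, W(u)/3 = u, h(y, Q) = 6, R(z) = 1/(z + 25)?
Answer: 579781/9 ≈ 64420.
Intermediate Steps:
R(z) = 1/(25 + z)
W(u) = 3*u
J(V, k) = ⅑ - k (J(V, k) = 1/9 - k = ⅑ - k)
J(R(21), W(h(3, 4))) + A = (⅑ - 3*6) + 64438 = (⅑ - 1*18) + 64438 = (⅑ - 18) + 64438 = -161/9 + 64438 = 579781/9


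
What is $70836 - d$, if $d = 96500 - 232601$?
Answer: $206937$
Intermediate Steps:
$d = -136101$
$70836 - d = 70836 - -136101 = 70836 + 136101 = 206937$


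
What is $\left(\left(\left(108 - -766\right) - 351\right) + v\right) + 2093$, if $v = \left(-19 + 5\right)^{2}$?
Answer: $2812$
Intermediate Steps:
$v = 196$ ($v = \left(-14\right)^{2} = 196$)
$\left(\left(\left(108 - -766\right) - 351\right) + v\right) + 2093 = \left(\left(\left(108 - -766\right) - 351\right) + 196\right) + 2093 = \left(\left(\left(108 + 766\right) - 351\right) + 196\right) + 2093 = \left(\left(874 - 351\right) + 196\right) + 2093 = \left(523 + 196\right) + 2093 = 719 + 2093 = 2812$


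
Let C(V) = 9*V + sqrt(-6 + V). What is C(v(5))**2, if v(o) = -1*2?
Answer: 316 - 72*I*sqrt(2) ≈ 316.0 - 101.82*I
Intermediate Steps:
v(o) = -2
C(V) = sqrt(-6 + V) + 9*V
C(v(5))**2 = (sqrt(-6 - 2) + 9*(-2))**2 = (sqrt(-8) - 18)**2 = (2*I*sqrt(2) - 18)**2 = (-18 + 2*I*sqrt(2))**2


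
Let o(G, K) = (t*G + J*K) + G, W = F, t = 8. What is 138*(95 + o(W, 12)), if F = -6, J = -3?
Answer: 690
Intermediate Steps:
W = -6
o(G, K) = -3*K + 9*G (o(G, K) = (8*G - 3*K) + G = (-3*K + 8*G) + G = -3*K + 9*G)
138*(95 + o(W, 12)) = 138*(95 + (-3*12 + 9*(-6))) = 138*(95 + (-36 - 54)) = 138*(95 - 90) = 138*5 = 690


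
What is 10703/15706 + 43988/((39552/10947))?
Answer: 315143238753/25883488 ≈ 12175.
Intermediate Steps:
10703/15706 + 43988/((39552/10947)) = 10703*(1/15706) + 43988/((39552*(1/10947))) = 10703/15706 + 43988/(13184/3649) = 10703/15706 + 43988*(3649/13184) = 10703/15706 + 40128053/3296 = 315143238753/25883488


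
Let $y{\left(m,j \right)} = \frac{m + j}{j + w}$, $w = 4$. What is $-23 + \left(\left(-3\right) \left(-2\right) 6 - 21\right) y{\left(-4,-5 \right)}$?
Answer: $112$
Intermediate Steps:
$y{\left(m,j \right)} = \frac{j + m}{4 + j}$ ($y{\left(m,j \right)} = \frac{m + j}{j + 4} = \frac{j + m}{4 + j}$)
$-23 + \left(\left(-3\right) \left(-2\right) 6 - 21\right) y{\left(-4,-5 \right)} = -23 + \left(\left(-3\right) \left(-2\right) 6 - 21\right) \frac{-5 - 4}{4 - 5} = -23 + \left(6 \cdot 6 - 21\right) \frac{1}{-1} \left(-9\right) = -23 + \left(36 - 21\right) \left(\left(-1\right) \left(-9\right)\right) = -23 + 15 \cdot 9 = -23 + 135 = 112$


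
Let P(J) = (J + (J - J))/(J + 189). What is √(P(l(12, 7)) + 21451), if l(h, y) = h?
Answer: √96293807/67 ≈ 146.46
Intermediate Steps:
P(J) = J/(189 + J) (P(J) = (J + 0)/(189 + J) = J/(189 + J))
√(P(l(12, 7)) + 21451) = √(12/(189 + 12) + 21451) = √(12/201 + 21451) = √(12*(1/201) + 21451) = √(4/67 + 21451) = √(1437221/67) = √96293807/67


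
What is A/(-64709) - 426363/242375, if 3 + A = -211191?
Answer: 3371231769/2240549125 ≈ 1.5046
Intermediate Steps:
A = -211194 (A = -3 - 211191 = -211194)
A/(-64709) - 426363/242375 = -211194/(-64709) - 426363/242375 = -211194*(-1/64709) - 426363*1/242375 = 211194/64709 - 60909/34625 = 3371231769/2240549125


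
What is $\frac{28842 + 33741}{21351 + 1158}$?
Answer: $\frac{20861}{7503} \approx 2.7804$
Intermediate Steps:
$\frac{28842 + 33741}{21351 + 1158} = \frac{62583}{22509} = 62583 \cdot \frac{1}{22509} = \frac{20861}{7503}$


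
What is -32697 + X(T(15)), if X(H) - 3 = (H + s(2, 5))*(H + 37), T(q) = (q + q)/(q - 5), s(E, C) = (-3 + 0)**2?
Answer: -32214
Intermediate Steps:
s(E, C) = 9 (s(E, C) = (-3)**2 = 9)
T(q) = 2*q/(-5 + q) (T(q) = (2*q)/(-5 + q) = 2*q/(-5 + q))
X(H) = 3 + (9 + H)*(37 + H) (X(H) = 3 + (H + 9)*(H + 37) = 3 + (9 + H)*(37 + H))
-32697 + X(T(15)) = -32697 + (336 + (2*15/(-5 + 15))**2 + 46*(2*15/(-5 + 15))) = -32697 + (336 + (2*15/10)**2 + 46*(2*15/10)) = -32697 + (336 + (2*15*(1/10))**2 + 46*(2*15*(1/10))) = -32697 + (336 + 3**2 + 46*3) = -32697 + (336 + 9 + 138) = -32697 + 483 = -32214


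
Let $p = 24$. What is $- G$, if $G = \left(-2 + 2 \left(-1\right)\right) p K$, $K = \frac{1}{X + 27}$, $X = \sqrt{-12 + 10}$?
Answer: $\frac{2592}{731} - \frac{96 i \sqrt{2}}{731} \approx 3.5458 - 0.18572 i$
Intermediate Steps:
$X = i \sqrt{2}$ ($X = \sqrt{-2} = i \sqrt{2} \approx 1.4142 i$)
$K = \frac{1}{27 + i \sqrt{2}}$ ($K = \frac{1}{i \sqrt{2} + 27} = \frac{1}{27 + i \sqrt{2}} \approx 0.036936 - 0.0019346 i$)
$G = - \frac{2592}{731} + \frac{96 i \sqrt{2}}{731}$ ($G = \left(-2 + 2 \left(-1\right)\right) 24 \left(\frac{27}{731} - \frac{i \sqrt{2}}{731}\right) = \left(-2 - 2\right) 24 \left(\frac{27}{731} - \frac{i \sqrt{2}}{731}\right) = \left(-4\right) 24 \left(\frac{27}{731} - \frac{i \sqrt{2}}{731}\right) = - 96 \left(\frac{27}{731} - \frac{i \sqrt{2}}{731}\right) = - \frac{2592}{731} + \frac{96 i \sqrt{2}}{731} \approx -3.5458 + 0.18572 i$)
$- G = - (- \frac{2592}{731} + \frac{96 i \sqrt{2}}{731}) = \frac{2592}{731} - \frac{96 i \sqrt{2}}{731}$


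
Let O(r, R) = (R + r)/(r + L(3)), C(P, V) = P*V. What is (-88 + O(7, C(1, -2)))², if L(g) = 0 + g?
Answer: 30625/4 ≈ 7656.3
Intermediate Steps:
L(g) = g
O(r, R) = (R + r)/(3 + r) (O(r, R) = (R + r)/(r + 3) = (R + r)/(3 + r))
(-88 + O(7, C(1, -2)))² = (-88 + (1*(-2) + 7)/(3 + 7))² = (-88 + (-2 + 7)/10)² = (-88 + (⅒)*5)² = (-88 + ½)² = (-175/2)² = 30625/4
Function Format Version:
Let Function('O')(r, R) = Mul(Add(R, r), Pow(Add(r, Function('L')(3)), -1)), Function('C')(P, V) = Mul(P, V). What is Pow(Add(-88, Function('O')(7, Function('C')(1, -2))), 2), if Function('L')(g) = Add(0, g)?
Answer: Rational(30625, 4) ≈ 7656.3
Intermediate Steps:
Function('L')(g) = g
Function('O')(r, R) = Mul(Pow(Add(3, r), -1), Add(R, r)) (Function('O')(r, R) = Mul(Add(R, r), Pow(Add(r, 3), -1)) = Mul(Add(R, r), Pow(Add(3, r), -1)) = Mul(Pow(Add(3, r), -1), Add(R, r)))
Pow(Add(-88, Function('O')(7, Function('C')(1, -2))), 2) = Pow(Add(-88, Mul(Pow(Add(3, 7), -1), Add(Mul(1, -2), 7))), 2) = Pow(Add(-88, Mul(Pow(10, -1), Add(-2, 7))), 2) = Pow(Add(-88, Mul(Rational(1, 10), 5)), 2) = Pow(Add(-88, Rational(1, 2)), 2) = Pow(Rational(-175, 2), 2) = Rational(30625, 4)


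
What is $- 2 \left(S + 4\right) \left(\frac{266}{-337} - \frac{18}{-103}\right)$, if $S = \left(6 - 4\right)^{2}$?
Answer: $\frac{341312}{34711} \approx 9.833$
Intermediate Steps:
$S = 4$ ($S = 2^{2} = 4$)
$- 2 \left(S + 4\right) \left(\frac{266}{-337} - \frac{18}{-103}\right) = - 2 \left(4 + 4\right) \left(\frac{266}{-337} - \frac{18}{-103}\right) = \left(-2\right) 8 \left(266 \left(- \frac{1}{337}\right) - - \frac{18}{103}\right) = - 16 \left(- \frac{266}{337} + \frac{18}{103}\right) = \left(-16\right) \left(- \frac{21332}{34711}\right) = \frac{341312}{34711}$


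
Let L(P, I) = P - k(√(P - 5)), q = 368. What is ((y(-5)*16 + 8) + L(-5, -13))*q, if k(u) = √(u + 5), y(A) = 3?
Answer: 18768 - 368*√(5 + I*√10) ≈ 17908.0 - 249.06*I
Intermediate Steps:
k(u) = √(5 + u)
L(P, I) = P - √(5 + √(-5 + P)) (L(P, I) = P - √(5 + √(P - 5)) = P - √(5 + √(-5 + P)))
((y(-5)*16 + 8) + L(-5, -13))*q = ((3*16 + 8) + (-5 - √(5 + √(-5 - 5))))*368 = ((48 + 8) + (-5 - √(5 + √(-10))))*368 = (56 + (-5 - √(5 + I*√10)))*368 = (51 - √(5 + I*√10))*368 = 18768 - 368*√(5 + I*√10)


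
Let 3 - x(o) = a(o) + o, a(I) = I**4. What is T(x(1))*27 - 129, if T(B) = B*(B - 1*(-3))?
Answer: -21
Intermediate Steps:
x(o) = 3 - o - o**4 (x(o) = 3 - (o**4 + o) = 3 - (o + o**4) = 3 + (-o - o**4) = 3 - o - o**4)
T(B) = B*(3 + B) (T(B) = B*(B + 3) = B*(3 + B))
T(x(1))*27 - 129 = ((3 - 1*1 - 1*1**4)*(3 + (3 - 1*1 - 1*1**4)))*27 - 129 = ((3 - 1 - 1*1)*(3 + (3 - 1 - 1*1)))*27 - 129 = ((3 - 1 - 1)*(3 + (3 - 1 - 1)))*27 - 129 = (1*(3 + 1))*27 - 129 = (1*4)*27 - 129 = 4*27 - 129 = 108 - 129 = -21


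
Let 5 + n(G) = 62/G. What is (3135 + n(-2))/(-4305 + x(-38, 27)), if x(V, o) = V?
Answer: -3099/4343 ≈ -0.71356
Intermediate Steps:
n(G) = -5 + 62/G
(3135 + n(-2))/(-4305 + x(-38, 27)) = (3135 + (-5 + 62/(-2)))/(-4305 - 38) = (3135 + (-5 + 62*(-1/2)))/(-4343) = (3135 + (-5 - 31))*(-1/4343) = (3135 - 36)*(-1/4343) = 3099*(-1/4343) = -3099/4343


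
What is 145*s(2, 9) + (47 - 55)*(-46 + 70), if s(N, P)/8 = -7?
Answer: -8312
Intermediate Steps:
s(N, P) = -56 (s(N, P) = 8*(-7) = -56)
145*s(2, 9) + (47 - 55)*(-46 + 70) = 145*(-56) + (47 - 55)*(-46 + 70) = -8120 - 8*24 = -8120 - 192 = -8312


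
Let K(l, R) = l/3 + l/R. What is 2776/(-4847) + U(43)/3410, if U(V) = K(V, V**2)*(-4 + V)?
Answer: -145174254/355357805 ≈ -0.40853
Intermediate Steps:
K(l, R) = l/3 + l/R (K(l, R) = l*(1/3) + l/R = l/3 + l/R)
U(V) = (-4 + V)*(1/V + V/3) (U(V) = (V/3 + V/(V**2))*(-4 + V) = (V/3 + V/V**2)*(-4 + V) = (V/3 + 1/V)*(-4 + V) = (1/V + V/3)*(-4 + V) = (-4 + V)*(1/V + V/3))
2776/(-4847) + U(43)/3410 = 2776/(-4847) + ((1/3)*(-4 + 43)*(3 + 43**2)/43)/3410 = 2776*(-1/4847) + ((1/3)*(1/43)*39*(3 + 1849))*(1/3410) = -2776/4847 + ((1/3)*(1/43)*39*1852)*(1/3410) = -2776/4847 + (24076/43)*(1/3410) = -2776/4847 + 12038/73315 = -145174254/355357805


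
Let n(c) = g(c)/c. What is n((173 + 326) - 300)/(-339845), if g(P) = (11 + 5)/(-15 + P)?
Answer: -2/1555470565 ≈ -1.2858e-9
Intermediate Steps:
g(P) = 16/(-15 + P)
n(c) = 16/(c*(-15 + c)) (n(c) = (16/(-15 + c))/c = 16/(c*(-15 + c)))
n((173 + 326) - 300)/(-339845) = (16/(((173 + 326) - 300)*(-15 + ((173 + 326) - 300))))/(-339845) = (16/((499 - 300)*(-15 + (499 - 300))))*(-1/339845) = (16/(199*(-15 + 199)))*(-1/339845) = (16*(1/199)/184)*(-1/339845) = (16*(1/199)*(1/184))*(-1/339845) = (2/4577)*(-1/339845) = -2/1555470565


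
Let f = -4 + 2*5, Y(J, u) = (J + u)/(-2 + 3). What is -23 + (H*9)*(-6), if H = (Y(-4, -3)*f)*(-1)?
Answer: -2291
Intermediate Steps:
Y(J, u) = J + u (Y(J, u) = (J + u)/1 = (J + u)*1 = J + u)
f = 6 (f = -4 + 10 = 6)
H = 42 (H = ((-4 - 3)*6)*(-1) = -7*6*(-1) = -42*(-1) = 42)
-23 + (H*9)*(-6) = -23 + (42*9)*(-6) = -23 + 378*(-6) = -23 - 2268 = -2291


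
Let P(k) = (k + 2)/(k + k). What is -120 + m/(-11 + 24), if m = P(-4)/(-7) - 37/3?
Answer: -132079/1092 ≈ -120.95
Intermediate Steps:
P(k) = (2 + k)/(2*k) (P(k) = (2 + k)/((2*k)) = (2 + k)*(1/(2*k)) = (2 + k)/(2*k))
m = -1039/84 (m = ((½)*(2 - 4)/(-4))/(-7) - 37/3 = ((½)*(-¼)*(-2))*(-⅐) - 37*⅓ = (¼)*(-⅐) - 37/3 = -1/28 - 37/3 = -1039/84 ≈ -12.369)
-120 + m/(-11 + 24) = -120 - 1039/84/(-11 + 24) = -120 - 1039/84/13 = -120 + (1/13)*(-1039/84) = -120 - 1039/1092 = -132079/1092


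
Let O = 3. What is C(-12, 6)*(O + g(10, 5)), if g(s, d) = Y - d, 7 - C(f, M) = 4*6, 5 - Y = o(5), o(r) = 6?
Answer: 51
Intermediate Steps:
Y = -1 (Y = 5 - 1*6 = 5 - 6 = -1)
C(f, M) = -17 (C(f, M) = 7 - 4*6 = 7 - 1*24 = 7 - 24 = -17)
g(s, d) = -1 - d
C(-12, 6)*(O + g(10, 5)) = -17*(3 + (-1 - 1*5)) = -17*(3 + (-1 - 5)) = -17*(3 - 6) = -17*(-3) = 51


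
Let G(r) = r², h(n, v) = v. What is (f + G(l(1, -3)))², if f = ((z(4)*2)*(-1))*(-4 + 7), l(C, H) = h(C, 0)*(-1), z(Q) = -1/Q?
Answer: 9/4 ≈ 2.2500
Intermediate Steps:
l(C, H) = 0 (l(C, H) = 0*(-1) = 0)
f = 3/2 (f = ((-1/4*2)*(-1))*(-4 + 7) = ((-1*¼*2)*(-1))*3 = (-¼*2*(-1))*3 = -½*(-1)*3 = (½)*3 = 3/2 ≈ 1.5000)
(f + G(l(1, -3)))² = (3/2 + 0²)² = (3/2 + 0)² = (3/2)² = 9/4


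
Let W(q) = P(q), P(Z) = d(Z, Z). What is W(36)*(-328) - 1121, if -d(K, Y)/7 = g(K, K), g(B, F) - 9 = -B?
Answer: -63113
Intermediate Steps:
g(B, F) = 9 - B
d(K, Y) = -63 + 7*K (d(K, Y) = -7*(9 - K) = -63 + 7*K)
P(Z) = -63 + 7*Z
W(q) = -63 + 7*q
W(36)*(-328) - 1121 = (-63 + 7*36)*(-328) - 1121 = (-63 + 252)*(-328) - 1121 = 189*(-328) - 1121 = -61992 - 1121 = -63113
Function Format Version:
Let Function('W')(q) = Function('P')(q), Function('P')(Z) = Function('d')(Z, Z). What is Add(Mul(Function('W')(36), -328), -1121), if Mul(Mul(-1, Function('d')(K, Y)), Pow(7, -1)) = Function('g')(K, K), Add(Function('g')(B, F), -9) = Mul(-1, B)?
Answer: -63113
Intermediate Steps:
Function('g')(B, F) = Add(9, Mul(-1, B))
Function('d')(K, Y) = Add(-63, Mul(7, K)) (Function('d')(K, Y) = Mul(-7, Add(9, Mul(-1, K))) = Add(-63, Mul(7, K)))
Function('P')(Z) = Add(-63, Mul(7, Z))
Function('W')(q) = Add(-63, Mul(7, q))
Add(Mul(Function('W')(36), -328), -1121) = Add(Mul(Add(-63, Mul(7, 36)), -328), -1121) = Add(Mul(Add(-63, 252), -328), -1121) = Add(Mul(189, -328), -1121) = Add(-61992, -1121) = -63113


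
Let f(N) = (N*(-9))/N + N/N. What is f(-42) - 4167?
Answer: -4175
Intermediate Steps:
f(N) = -8 (f(N) = (-9*N)/N + 1 = -9 + 1 = -8)
f(-42) - 4167 = -8 - 4167 = -4175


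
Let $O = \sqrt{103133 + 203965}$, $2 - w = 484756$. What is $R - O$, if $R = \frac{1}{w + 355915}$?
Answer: $- \frac{1}{128839} - 33 \sqrt{282} \approx -554.16$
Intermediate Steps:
$w = -484754$ ($w = 2 - 484756 = -484754$)
$O = 33 \sqrt{282}$ ($O = \sqrt{307098} = 33 \sqrt{282} \approx 554.16$)
$R = - \frac{1}{128839}$ ($R = \frac{1}{-484754 + 355915} = \frac{1}{-128839} = - \frac{1}{128839} \approx -7.7616 \cdot 10^{-6}$)
$R - O = - \frac{1}{128839} - 33 \sqrt{282}$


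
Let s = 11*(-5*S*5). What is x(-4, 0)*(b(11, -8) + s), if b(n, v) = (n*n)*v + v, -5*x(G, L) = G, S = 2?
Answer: -6104/5 ≈ -1220.8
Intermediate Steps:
x(G, L) = -G/5
s = -550 (s = 11*(-5*2*5) = 11*(-10*5) = 11*(-50) = -550)
b(n, v) = v + v*n² (b(n, v) = n²*v + v = v*n² + v = v + v*n²)
x(-4, 0)*(b(11, -8) + s) = (-⅕*(-4))*(-8*(1 + 11²) - 550) = 4*(-8*(1 + 121) - 550)/5 = 4*(-8*122 - 550)/5 = 4*(-976 - 550)/5 = (⅘)*(-1526) = -6104/5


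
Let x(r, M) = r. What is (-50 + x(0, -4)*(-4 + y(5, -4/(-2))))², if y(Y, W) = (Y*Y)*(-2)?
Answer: 2500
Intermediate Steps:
y(Y, W) = -2*Y² (y(Y, W) = Y²*(-2) = -2*Y²)
(-50 + x(0, -4)*(-4 + y(5, -4/(-2))))² = (-50 + 0*(-4 - 2*5²))² = (-50 + 0*(-4 - 2*25))² = (-50 + 0*(-4 - 50))² = (-50 + 0*(-54))² = (-50 + 0)² = (-50)² = 2500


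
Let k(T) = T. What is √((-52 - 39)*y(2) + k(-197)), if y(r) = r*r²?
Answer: 5*I*√37 ≈ 30.414*I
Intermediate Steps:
y(r) = r³
√((-52 - 39)*y(2) + k(-197)) = √((-52 - 39)*2³ - 197) = √(-91*8 - 197) = √(-728 - 197) = √(-925) = 5*I*√37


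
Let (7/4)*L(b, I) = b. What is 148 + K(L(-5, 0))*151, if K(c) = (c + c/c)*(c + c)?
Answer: 85772/49 ≈ 1750.4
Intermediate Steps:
L(b, I) = 4*b/7
K(c) = 2*c*(1 + c) (K(c) = (c + 1)*(2*c) = (1 + c)*(2*c) = 2*c*(1 + c))
148 + K(L(-5, 0))*151 = 148 + (2*((4/7)*(-5))*(1 + (4/7)*(-5)))*151 = 148 + (2*(-20/7)*(1 - 20/7))*151 = 148 + (2*(-20/7)*(-13/7))*151 = 148 + (520/49)*151 = 148 + 78520/49 = 85772/49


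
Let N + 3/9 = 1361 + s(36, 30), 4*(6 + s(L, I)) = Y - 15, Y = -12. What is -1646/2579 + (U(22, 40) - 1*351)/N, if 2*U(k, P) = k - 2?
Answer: -37177318/41715325 ≈ -0.89121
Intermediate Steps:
s(L, I) = -51/4 (s(L, I) = -6 + (-12 - 15)/4 = -6 + (¼)*(-27) = -6 - 27/4 = -51/4)
N = 16175/12 (N = -⅓ + (1361 - 51/4) = -⅓ + 5393/4 = 16175/12 ≈ 1347.9)
U(k, P) = -1 + k/2 (U(k, P) = (k - 2)/2 = (-2 + k)/2 = -1 + k/2)
-1646/2579 + (U(22, 40) - 1*351)/N = -1646/2579 + ((-1 + (½)*22) - 1*351)/(16175/12) = -1646*1/2579 + ((-1 + 11) - 351)*(12/16175) = -1646/2579 + (10 - 351)*(12/16175) = -1646/2579 - 341*12/16175 = -1646/2579 - 4092/16175 = -37177318/41715325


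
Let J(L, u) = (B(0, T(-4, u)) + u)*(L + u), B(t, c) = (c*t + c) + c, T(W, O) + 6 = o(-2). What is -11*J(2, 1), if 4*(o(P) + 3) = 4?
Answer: 495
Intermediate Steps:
o(P) = -2 (o(P) = -3 + (1/4)*4 = -3 + 1 = -2)
T(W, O) = -8 (T(W, O) = -6 - 2 = -8)
B(t, c) = 2*c + c*t (B(t, c) = (c + c*t) + c = 2*c + c*t)
J(L, u) = (-16 + u)*(L + u) (J(L, u) = (-8*(2 + 0) + u)*(L + u) = (-8*2 + u)*(L + u) = (-16 + u)*(L + u))
-11*J(2, 1) = -11*(1**2 - 16*2 - 16*1 + 2*1) = -11*(1 - 32 - 16 + 2) = -11*(-45) = 495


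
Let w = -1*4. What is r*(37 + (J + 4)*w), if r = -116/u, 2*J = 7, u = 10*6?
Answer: -203/15 ≈ -13.533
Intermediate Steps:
u = 60
J = 7/2 (J = (½)*7 = 7/2 ≈ 3.5000)
w = -4
r = -29/15 (r = -116/60 = -116*1/60 = -29/15 ≈ -1.9333)
r*(37 + (J + 4)*w) = -29*(37 + (7/2 + 4)*(-4))/15 = -29*(37 + (15/2)*(-4))/15 = -29*(37 - 30)/15 = -29/15*7 = -203/15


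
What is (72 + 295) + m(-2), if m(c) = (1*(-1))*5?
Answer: 362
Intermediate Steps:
m(c) = -5 (m(c) = -1*5 = -5)
(72 + 295) + m(-2) = (72 + 295) - 5 = 367 - 5 = 362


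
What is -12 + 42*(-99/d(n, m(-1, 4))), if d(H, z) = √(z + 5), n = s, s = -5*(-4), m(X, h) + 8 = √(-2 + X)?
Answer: -12 - 4158/√(-3 + I*√3) ≈ -590.21 + 2157.9*I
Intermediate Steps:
m(X, h) = -8 + √(-2 + X)
s = 20
n = 20
d(H, z) = √(5 + z)
-12 + 42*(-99/d(n, m(-1, 4))) = -12 + 42*(-99/√(5 + (-8 + √(-2 - 1)))) = -12 + 42*(-99/√(5 + (-8 + √(-3)))) = -12 + 42*(-99/√(5 + (-8 + I*√3))) = -12 + 42*(-99/√(-3 + I*√3)) = -12 - 4158/√(-3 + I*√3)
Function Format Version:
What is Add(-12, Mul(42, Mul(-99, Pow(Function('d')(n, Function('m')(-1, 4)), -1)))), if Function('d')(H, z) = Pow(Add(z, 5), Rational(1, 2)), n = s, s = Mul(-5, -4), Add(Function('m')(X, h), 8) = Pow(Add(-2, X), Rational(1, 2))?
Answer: Add(-12, Mul(-4158, Pow(Add(-3, Mul(I, Pow(3, Rational(1, 2)))), Rational(-1, 2)))) ≈ Add(-590.21, Mul(2157.9, I))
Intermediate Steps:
Function('m')(X, h) = Add(-8, Pow(Add(-2, X), Rational(1, 2)))
s = 20
n = 20
Function('d')(H, z) = Pow(Add(5, z), Rational(1, 2))
Add(-12, Mul(42, Mul(-99, Pow(Function('d')(n, Function('m')(-1, 4)), -1)))) = Add(-12, Mul(42, Mul(-99, Pow(Pow(Add(5, Add(-8, Pow(Add(-2, -1), Rational(1, 2)))), Rational(1, 2)), -1)))) = Add(-12, Mul(42, Mul(-99, Pow(Pow(Add(5, Add(-8, Pow(-3, Rational(1, 2)))), Rational(1, 2)), -1)))) = Add(-12, Mul(42, Mul(-99, Pow(Pow(Add(5, Add(-8, Mul(I, Pow(3, Rational(1, 2))))), Rational(1, 2)), -1)))) = Add(-12, Mul(42, Mul(-99, Pow(Pow(Add(-3, Mul(I, Pow(3, Rational(1, 2)))), Rational(1, 2)), -1)))) = Add(-12, Mul(42, Mul(-99, Pow(Add(-3, Mul(I, Pow(3, Rational(1, 2)))), Rational(-1, 2))))) = Add(-12, Mul(-4158, Pow(Add(-3, Mul(I, Pow(3, Rational(1, 2)))), Rational(-1, 2))))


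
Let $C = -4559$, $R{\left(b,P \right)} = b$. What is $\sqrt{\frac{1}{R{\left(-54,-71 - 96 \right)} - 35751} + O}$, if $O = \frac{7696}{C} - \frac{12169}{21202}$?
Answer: $\frac{i \sqrt{27094850631740141770805670}}{3460908363990} \approx 1.504 i$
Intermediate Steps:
$O = - \frac{218649063}{96659918}$ ($O = \frac{7696}{-4559} - \frac{12169}{21202} = 7696 \left(- \frac{1}{4559}\right) - \frac{12169}{21202} = - \frac{7696}{4559} - \frac{12169}{21202} = - \frac{218649063}{96659918} \approx -2.262$)
$\sqrt{\frac{1}{R{\left(-54,-71 - 96 \right)} - 35751} + O} = \sqrt{\frac{1}{-54 - 35751} - \frac{218649063}{96659918}} = \sqrt{\frac{1}{-35805} - \frac{218649063}{96659918}} = \sqrt{- \frac{1}{35805} - \frac{218649063}{96659918}} = \sqrt{- \frac{7828826360633}{3460908363990}} = \frac{i \sqrt{27094850631740141770805670}}{3460908363990}$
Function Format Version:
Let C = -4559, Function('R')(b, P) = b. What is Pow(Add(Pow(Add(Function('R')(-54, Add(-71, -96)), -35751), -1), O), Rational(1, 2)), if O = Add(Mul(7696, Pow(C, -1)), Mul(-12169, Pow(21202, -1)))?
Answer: Mul(Rational(1, 3460908363990), I, Pow(27094850631740141770805670, Rational(1, 2))) ≈ Mul(1.5040, I)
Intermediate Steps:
O = Rational(-218649063, 96659918) (O = Add(Mul(7696, Pow(-4559, -1)), Mul(-12169, Pow(21202, -1))) = Add(Mul(7696, Rational(-1, 4559)), Mul(-12169, Rational(1, 21202))) = Add(Rational(-7696, 4559), Rational(-12169, 21202)) = Rational(-218649063, 96659918) ≈ -2.2620)
Pow(Add(Pow(Add(Function('R')(-54, Add(-71, -96)), -35751), -1), O), Rational(1, 2)) = Pow(Add(Pow(Add(-54, -35751), -1), Rational(-218649063, 96659918)), Rational(1, 2)) = Pow(Add(Pow(-35805, -1), Rational(-218649063, 96659918)), Rational(1, 2)) = Pow(Add(Rational(-1, 35805), Rational(-218649063, 96659918)), Rational(1, 2)) = Pow(Rational(-7828826360633, 3460908363990), Rational(1, 2)) = Mul(Rational(1, 3460908363990), I, Pow(27094850631740141770805670, Rational(1, 2)))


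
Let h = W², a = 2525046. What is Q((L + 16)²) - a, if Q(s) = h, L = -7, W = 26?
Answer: -2524370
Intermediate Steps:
h = 676 (h = 26² = 676)
Q(s) = 676
Q((L + 16)²) - a = 676 - 1*2525046 = 676 - 2525046 = -2524370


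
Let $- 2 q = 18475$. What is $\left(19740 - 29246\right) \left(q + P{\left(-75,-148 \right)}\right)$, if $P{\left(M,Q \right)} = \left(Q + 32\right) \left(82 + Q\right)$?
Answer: $15033739$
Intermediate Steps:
$q = - \frac{18475}{2}$ ($q = \left(- \frac{1}{2}\right) 18475 = - \frac{18475}{2} \approx -9237.5$)
$P{\left(M,Q \right)} = \left(32 + Q\right) \left(82 + Q\right)$
$\left(19740 - 29246\right) \left(q + P{\left(-75,-148 \right)}\right) = \left(19740 - 29246\right) \left(- \frac{18475}{2} + \left(2624 + \left(-148\right)^{2} + 114 \left(-148\right)\right)\right) = - 9506 \left(- \frac{18475}{2} + \left(2624 + 21904 - 16872\right)\right) = - 9506 \left(- \frac{18475}{2} + 7656\right) = \left(-9506\right) \left(- \frac{3163}{2}\right) = 15033739$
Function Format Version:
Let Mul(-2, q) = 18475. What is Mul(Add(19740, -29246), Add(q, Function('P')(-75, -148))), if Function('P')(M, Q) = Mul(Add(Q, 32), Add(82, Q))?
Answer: 15033739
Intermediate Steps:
q = Rational(-18475, 2) (q = Mul(Rational(-1, 2), 18475) = Rational(-18475, 2) ≈ -9237.5)
Function('P')(M, Q) = Mul(Add(32, Q), Add(82, Q))
Mul(Add(19740, -29246), Add(q, Function('P')(-75, -148))) = Mul(Add(19740, -29246), Add(Rational(-18475, 2), Add(2624, Pow(-148, 2), Mul(114, -148)))) = Mul(-9506, Add(Rational(-18475, 2), Add(2624, 21904, -16872))) = Mul(-9506, Add(Rational(-18475, 2), 7656)) = Mul(-9506, Rational(-3163, 2)) = 15033739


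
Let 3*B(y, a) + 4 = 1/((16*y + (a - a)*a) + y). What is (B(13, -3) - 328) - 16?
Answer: -228955/663 ≈ -345.33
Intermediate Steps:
B(y, a) = -4/3 + 1/(51*y) (B(y, a) = -4/3 + 1/(3*((16*y + (a - a)*a) + y)) = -4/3 + 1/(3*((16*y + 0*a) + y)) = -4/3 + 1/(3*((16*y + 0) + y)) = -4/3 + 1/(3*(16*y + y)) = -4/3 + 1/(3*((17*y))) = -4/3 + (1/(17*y))/3 = -4/3 + 1/(51*y))
(B(13, -3) - 328) - 16 = ((1/51)*(1 - 68*13)/13 - 328) - 16 = ((1/51)*(1/13)*(1 - 884) - 328) - 16 = ((1/51)*(1/13)*(-883) - 328) - 16 = (-883/663 - 328) - 16 = -218347/663 - 16 = -228955/663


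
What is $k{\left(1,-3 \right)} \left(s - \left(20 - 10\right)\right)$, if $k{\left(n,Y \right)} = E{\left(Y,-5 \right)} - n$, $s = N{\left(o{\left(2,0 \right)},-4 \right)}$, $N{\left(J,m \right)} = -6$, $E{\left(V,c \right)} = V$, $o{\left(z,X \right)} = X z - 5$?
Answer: $64$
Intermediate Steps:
$o{\left(z,X \right)} = -5 + X z$
$s = -6$
$k{\left(n,Y \right)} = Y - n$
$k{\left(1,-3 \right)} \left(s - \left(20 - 10\right)\right) = \left(-3 - 1\right) \left(-6 - \left(20 - 10\right)\right) = - 4 \left(-6 - 10\right) = \left(-4\right) \left(-16\right) = 64$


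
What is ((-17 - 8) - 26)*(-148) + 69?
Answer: 7617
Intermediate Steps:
((-17 - 8) - 26)*(-148) + 69 = (-25 - 26)*(-148) + 69 = -51*(-148) + 69 = 7548 + 69 = 7617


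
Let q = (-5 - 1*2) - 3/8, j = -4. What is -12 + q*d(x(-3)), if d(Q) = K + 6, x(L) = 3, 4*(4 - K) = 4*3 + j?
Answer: -71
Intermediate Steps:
K = 2 (K = 4 - (4*3 - 4)/4 = 4 - (12 - 4)/4 = 4 - 1/4*8 = 4 - 2 = 2)
q = -59/8 (q = (-5 - 2) - 3*1/8 = -7 - 3/8 = -59/8 ≈ -7.3750)
d(Q) = 8 (d(Q) = 2 + 6 = 8)
-12 + q*d(x(-3)) = -12 - 59/8*8 = -12 - 59 = -71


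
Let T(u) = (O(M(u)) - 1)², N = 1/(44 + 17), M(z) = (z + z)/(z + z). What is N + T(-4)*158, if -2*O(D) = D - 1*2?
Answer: 4821/122 ≈ 39.516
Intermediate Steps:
M(z) = 1 (M(z) = (2*z)/((2*z)) = (2*z)*(1/(2*z)) = 1)
O(D) = 1 - D/2 (O(D) = -(D - 1*2)/2 = -(D - 2)/2 = -(-2 + D)/2 = 1 - D/2)
N = 1/61 ≈ 0.016393
T(u) = ¼ (T(u) = ((1 - ½*1) - 1)² = ((1 - ½) - 1)² = (½ - 1)² = (-½)² = ¼)
N + T(-4)*158 = 1/61 + (¼)*158 = 1/61 + 79/2 = 4821/122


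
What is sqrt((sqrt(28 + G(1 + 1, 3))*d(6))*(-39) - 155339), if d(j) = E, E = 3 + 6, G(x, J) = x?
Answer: sqrt(-155339 - 351*sqrt(30)) ≈ 396.56*I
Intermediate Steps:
E = 9
d(j) = 9
sqrt((sqrt(28 + G(1 + 1, 3))*d(6))*(-39) - 155339) = sqrt((sqrt(28 + (1 + 1))*9)*(-39) - 155339) = sqrt((sqrt(28 + 2)*9)*(-39) - 155339) = sqrt((sqrt(30)*9)*(-39) - 155339) = sqrt((9*sqrt(30))*(-39) - 155339) = sqrt(-351*sqrt(30) - 155339) = sqrt(-155339 - 351*sqrt(30))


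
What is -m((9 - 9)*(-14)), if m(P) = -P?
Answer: 0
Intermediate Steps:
-m((9 - 9)*(-14)) = -(-1)*(9 - 9)*(-14) = -(-1)*0*(-14) = -(-1)*0 = -1*0 = 0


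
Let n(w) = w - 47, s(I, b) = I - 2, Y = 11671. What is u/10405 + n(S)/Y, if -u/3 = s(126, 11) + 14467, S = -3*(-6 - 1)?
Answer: -511145213/121436755 ≈ -4.2091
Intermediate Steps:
s(I, b) = -2 + I
S = 21 (S = -3*(-7) = 21)
n(w) = -47 + w
u = -43773 (u = -3*((-2 + 126) + 14467) = -3*(124 + 14467) = -3*14591 = -43773)
u/10405 + n(S)/Y = -43773/10405 + (-47 + 21)/11671 = -43773*1/10405 - 26*1/11671 = -43773/10405 - 26/11671 = -511145213/121436755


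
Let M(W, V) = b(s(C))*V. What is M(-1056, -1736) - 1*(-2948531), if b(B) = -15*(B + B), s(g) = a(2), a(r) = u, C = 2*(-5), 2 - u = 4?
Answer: 2844371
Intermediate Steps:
u = -2 (u = 2 - 1*4 = 2 - 4 = -2)
C = -10
a(r) = -2
s(g) = -2
b(B) = -30*B
M(W, V) = 60*V (M(W, V) = (-30*(-2))*V = 60*V)
M(-1056, -1736) - 1*(-2948531) = 60*(-1736) - 1*(-2948531) = -104160 + 2948531 = 2844371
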